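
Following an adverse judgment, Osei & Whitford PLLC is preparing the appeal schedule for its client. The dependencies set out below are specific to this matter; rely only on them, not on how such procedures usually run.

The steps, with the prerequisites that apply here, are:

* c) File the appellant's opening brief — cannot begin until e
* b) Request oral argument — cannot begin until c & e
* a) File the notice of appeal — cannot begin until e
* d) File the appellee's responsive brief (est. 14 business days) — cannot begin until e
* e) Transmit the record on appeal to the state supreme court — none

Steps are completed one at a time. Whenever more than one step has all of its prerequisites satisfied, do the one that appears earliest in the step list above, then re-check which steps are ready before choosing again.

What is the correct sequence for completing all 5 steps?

e has no prerequisites → e first.
Ready: c, a and d. c is listed earlier → c.
b now also ready, so the ready set is {b, a, d}; b is listed earlier → b.
Now a and d have their prerequisites met. a is listed earlier, so a next.
d needed e, now all done → d.

e → c → b → a → d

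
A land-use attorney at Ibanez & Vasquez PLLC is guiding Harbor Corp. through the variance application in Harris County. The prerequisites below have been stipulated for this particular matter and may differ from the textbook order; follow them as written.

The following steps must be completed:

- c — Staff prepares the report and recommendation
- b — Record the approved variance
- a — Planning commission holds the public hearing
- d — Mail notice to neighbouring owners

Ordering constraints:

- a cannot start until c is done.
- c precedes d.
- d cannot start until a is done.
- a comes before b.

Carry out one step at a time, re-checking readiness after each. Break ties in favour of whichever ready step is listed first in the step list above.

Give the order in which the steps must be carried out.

c a b d

Only c has no prerequisites, so it is first.
Next only a has its prerequisites met → a.
Now b and d have their prerequisites met. b is listed earlier, so b next.
d needed c and a, now all done → d.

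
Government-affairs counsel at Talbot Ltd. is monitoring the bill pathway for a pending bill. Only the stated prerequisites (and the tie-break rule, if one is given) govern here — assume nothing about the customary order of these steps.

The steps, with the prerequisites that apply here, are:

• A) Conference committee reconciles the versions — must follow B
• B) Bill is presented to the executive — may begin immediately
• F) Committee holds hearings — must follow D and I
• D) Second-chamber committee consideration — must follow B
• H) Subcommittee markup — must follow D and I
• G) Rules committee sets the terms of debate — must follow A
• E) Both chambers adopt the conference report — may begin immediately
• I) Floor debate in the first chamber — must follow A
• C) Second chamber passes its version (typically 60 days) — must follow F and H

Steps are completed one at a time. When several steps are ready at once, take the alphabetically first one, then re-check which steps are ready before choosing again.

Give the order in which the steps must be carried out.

Nothing is required for B and E. B has the earlier label → B first.
A and D now also ready, so the ready set is {A, D, E}; A has the earlier label → A.
Ready: D, E, G and I. D has the earlier label → D.
Now E, G and I have their prerequisites met. E has the earlier label, so E next.
Now G and I have their prerequisites met. G has the earlier label, so G next.
I needed A, now all done → I.
Ready: F and H. F has the earlier label → F.
Next only H has its prerequisites met → H.
C is the only step now ready → C.

B A D E G I F H C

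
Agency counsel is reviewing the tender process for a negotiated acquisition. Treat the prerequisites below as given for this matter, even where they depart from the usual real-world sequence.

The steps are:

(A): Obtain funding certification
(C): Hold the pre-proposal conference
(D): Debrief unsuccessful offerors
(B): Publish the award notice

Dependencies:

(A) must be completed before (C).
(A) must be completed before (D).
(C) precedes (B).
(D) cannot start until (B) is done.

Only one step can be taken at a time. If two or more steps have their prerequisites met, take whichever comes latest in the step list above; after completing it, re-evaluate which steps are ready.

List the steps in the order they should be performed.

(A) has no prerequisites → (A) first.
(C) needed (A), now all done → (C).
(B) needed (C), now all done → (B).
(D) is the only step now ready → (D).

(A) → (C) → (B) → (D)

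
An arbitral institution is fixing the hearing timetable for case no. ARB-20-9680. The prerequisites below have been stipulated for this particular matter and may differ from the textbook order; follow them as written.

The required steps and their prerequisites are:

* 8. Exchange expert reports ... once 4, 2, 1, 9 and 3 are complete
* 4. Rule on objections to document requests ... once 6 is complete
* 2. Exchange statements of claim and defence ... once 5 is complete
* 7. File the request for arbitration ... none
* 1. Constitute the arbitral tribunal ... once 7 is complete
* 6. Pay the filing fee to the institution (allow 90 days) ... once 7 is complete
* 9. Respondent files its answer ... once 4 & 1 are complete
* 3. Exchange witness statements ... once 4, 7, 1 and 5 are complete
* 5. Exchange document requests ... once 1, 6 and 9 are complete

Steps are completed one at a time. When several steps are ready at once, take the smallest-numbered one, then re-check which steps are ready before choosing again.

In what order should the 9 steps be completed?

7 1 6 4 9 5 2 3 8

7 has no prerequisites → 7 first.
Now 1 and 6 have their prerequisites met. 1 has the earlier label, so 1 next.
6 needed 7, now all done → 6.
4 needed 6, now all done → 4.
9 needed 1 and 4, now all done → 9.
5 needed 1, 6 and 9, now all done → 5.
Now 2 and 3 have their prerequisites met. 2 has the earlier label, so 2 next.
3 needed 1, 4, 5 and 7, now all done → 3.
8 is the only step now ready → 8.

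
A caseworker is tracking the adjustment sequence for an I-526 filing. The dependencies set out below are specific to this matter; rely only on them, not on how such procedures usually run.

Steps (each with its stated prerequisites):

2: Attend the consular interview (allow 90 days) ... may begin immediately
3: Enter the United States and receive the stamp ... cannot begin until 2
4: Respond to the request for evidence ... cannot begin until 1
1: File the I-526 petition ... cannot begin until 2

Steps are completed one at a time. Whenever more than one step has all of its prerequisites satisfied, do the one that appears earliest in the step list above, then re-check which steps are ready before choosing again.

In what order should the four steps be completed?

Only 2 has no prerequisites, so it is first.
Ready: 3 and 1. 3 is listed earlier → 3.
1 needed 2, now all done → 1.
4 needed 1, now all done → 4.

2 → 3 → 1 → 4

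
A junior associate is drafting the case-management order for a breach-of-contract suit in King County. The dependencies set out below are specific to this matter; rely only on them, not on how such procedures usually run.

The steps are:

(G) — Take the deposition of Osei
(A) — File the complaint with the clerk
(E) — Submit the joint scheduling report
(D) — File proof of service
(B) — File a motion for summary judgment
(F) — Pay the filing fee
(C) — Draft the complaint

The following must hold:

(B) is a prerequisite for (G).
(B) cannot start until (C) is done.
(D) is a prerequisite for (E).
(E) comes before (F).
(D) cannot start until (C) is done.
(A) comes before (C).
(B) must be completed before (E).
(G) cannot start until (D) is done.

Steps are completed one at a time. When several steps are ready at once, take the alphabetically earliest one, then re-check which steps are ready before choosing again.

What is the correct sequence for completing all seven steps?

(A), (C), (B), (D), (E), (F), (G)

Only (A) has no prerequisites, so it is first.
(C) is the only step now ready → (C).
Now (B) and (D) have their prerequisites met. (B) has the earlier label, so (B) next.
(D) needed (C), now all done → (D).
Now (E) and (G) have their prerequisites met. (E) has the earlier label, so (E) next.
(F) now also ready, so the ready set is {(F), (G)}; (F) has the earlier label → (F).
(G) needed (B) and (D), now all done → (G).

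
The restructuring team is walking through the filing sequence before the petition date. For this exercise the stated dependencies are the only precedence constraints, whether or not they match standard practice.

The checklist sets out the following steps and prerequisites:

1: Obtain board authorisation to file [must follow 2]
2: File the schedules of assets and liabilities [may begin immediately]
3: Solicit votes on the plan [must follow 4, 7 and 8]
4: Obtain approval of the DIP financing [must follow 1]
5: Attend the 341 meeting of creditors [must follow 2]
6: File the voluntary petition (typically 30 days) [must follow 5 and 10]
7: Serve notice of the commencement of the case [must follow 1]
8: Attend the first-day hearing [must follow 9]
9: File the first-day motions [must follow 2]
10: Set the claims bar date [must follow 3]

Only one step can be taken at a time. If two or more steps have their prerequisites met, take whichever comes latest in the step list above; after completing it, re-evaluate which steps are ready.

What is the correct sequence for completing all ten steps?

2, 9, 8, 5, 1, 7, 4, 3, 10, 6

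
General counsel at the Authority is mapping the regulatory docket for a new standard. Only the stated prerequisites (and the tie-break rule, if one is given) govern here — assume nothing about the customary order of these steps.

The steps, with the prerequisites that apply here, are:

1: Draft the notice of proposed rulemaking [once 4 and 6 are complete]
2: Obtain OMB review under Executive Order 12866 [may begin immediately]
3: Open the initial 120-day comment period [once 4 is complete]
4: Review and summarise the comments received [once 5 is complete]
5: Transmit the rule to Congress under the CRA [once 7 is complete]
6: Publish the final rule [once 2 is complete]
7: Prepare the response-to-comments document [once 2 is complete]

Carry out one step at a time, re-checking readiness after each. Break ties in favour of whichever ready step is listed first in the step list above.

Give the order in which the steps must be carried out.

2, 6, 7, 5, 4, 1, 3

2 has no prerequisites → 2 first.
Now 6 and 7 have their prerequisites met. 6 is listed earlier, so 6 next.
Next only 7 has its prerequisites met → 7.
5 needed 7, now all done → 5.
4 needed 5, now all done → 4.
1 and 3 are both available; 1 is listed earlier → 1.
That leaves 3 as the only ready step → 3.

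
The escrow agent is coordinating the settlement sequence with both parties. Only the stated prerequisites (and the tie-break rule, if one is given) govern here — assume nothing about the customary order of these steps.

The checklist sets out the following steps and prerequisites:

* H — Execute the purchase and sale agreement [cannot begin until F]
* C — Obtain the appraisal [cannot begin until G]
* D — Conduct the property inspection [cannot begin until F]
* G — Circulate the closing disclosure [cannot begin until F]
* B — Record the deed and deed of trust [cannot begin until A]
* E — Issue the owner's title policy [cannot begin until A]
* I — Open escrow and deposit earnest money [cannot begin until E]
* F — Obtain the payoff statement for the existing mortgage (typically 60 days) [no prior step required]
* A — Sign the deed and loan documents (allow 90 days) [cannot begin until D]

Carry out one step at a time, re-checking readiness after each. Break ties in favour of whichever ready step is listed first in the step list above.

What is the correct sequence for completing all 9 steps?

F, H, D, G, C, A, B, E, I

Only F has no prerequisites, so it is first.
Ready: H, D and G. H is listed earlier → H.
Ready: D and G. D is listed earlier → D.
A now also ready, so the ready set is {G, A}; G is listed earlier → G.
Ready: C and A. C is listed earlier → C.
A needed D, now all done → A.
Now B and E have their prerequisites met. B is listed earlier, so B next.
E needed A, now all done → E.
Next only I has its prerequisites met → I.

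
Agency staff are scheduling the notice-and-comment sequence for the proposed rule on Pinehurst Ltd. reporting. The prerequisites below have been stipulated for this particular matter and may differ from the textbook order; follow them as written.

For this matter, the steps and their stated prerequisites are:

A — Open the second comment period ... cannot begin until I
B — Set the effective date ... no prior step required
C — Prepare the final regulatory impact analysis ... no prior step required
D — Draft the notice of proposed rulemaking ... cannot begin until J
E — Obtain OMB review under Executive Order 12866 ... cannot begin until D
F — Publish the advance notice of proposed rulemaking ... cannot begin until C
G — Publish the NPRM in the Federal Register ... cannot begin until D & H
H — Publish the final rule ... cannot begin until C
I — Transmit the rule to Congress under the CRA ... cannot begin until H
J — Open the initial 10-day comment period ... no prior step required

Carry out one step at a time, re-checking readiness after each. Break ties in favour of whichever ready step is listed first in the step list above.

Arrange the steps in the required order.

B, C and J have no prerequisites; B is listed earlier, so B is first.
Ready: C and J. C is listed earlier → C.
F, H and J are all available; F is listed earlier → F.
Ready: H and J. H is listed earlier → H.
I now also ready, so the ready set is {I, J}; I is listed earlier → I.
A now also ready, so the ready set is {A, J}; A is listed earlier → A.
Next only J has its prerequisites met → J.
D needed J, now all done → D.
Now E and G have their prerequisites met. E is listed earlier, so E next.
G needed D and H, now all done → G.

B, C, F, H, I, A, J, D, E, G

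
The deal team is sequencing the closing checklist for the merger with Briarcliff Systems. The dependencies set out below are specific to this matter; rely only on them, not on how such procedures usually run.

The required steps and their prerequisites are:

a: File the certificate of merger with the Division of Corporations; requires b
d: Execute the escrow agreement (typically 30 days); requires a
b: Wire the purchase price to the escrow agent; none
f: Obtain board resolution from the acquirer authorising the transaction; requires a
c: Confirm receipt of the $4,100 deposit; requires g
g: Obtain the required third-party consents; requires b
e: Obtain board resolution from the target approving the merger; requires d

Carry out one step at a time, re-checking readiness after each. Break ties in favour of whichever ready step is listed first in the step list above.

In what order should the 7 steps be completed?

b → a → d → f → g → c → e

Only b has no prerequisites, so it is first.
Ready: a and g. a is listed earlier → a.
d, f and g are all available; d is listed earlier → d.
e now also ready, so the ready set is {f, g, e}; f is listed earlier → f.
Ready: g and e. g is listed earlier → g.
c now also ready, so the ready set is {c, e}; c is listed earlier → c.
Next only e has its prerequisites met → e.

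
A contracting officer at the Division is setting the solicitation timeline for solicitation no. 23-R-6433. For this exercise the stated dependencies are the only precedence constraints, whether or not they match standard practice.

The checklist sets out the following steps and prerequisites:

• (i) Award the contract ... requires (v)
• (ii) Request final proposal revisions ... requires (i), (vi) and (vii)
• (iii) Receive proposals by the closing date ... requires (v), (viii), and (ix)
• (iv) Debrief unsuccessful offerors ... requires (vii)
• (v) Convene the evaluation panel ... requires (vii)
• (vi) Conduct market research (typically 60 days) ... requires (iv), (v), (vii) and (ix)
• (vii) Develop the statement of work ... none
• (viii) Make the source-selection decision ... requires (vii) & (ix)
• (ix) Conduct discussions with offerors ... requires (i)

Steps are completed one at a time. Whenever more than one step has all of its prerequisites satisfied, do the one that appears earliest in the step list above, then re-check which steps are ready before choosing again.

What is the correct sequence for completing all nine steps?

(vii) → (iv) → (v) → (i) → (ix) → (vi) → (ii) → (viii) → (iii)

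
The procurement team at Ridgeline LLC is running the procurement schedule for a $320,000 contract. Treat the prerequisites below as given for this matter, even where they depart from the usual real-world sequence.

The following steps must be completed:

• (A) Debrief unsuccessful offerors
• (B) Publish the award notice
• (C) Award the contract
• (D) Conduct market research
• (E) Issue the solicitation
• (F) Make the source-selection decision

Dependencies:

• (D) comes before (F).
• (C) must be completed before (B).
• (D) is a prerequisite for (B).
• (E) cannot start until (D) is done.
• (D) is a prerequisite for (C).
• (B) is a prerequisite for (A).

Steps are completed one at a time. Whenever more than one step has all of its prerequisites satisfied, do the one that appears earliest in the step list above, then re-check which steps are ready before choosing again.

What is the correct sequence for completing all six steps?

(D), (C), (B), (A), (E), (F)

(D) is the only step with nothing outstanding, so it goes first.
Ready: (C), (E) and (F). (C) is listed earlier → (C).
(B) now also ready, so the ready set is {(B), (E), (F)}; (B) is listed earlier → (B).
(A) now also ready, so the ready set is {(A), (E), (F)}; (A) is listed earlier → (A).
Now (E) and (F) have their prerequisites met. (E) is listed earlier, so (E) next.
(F) needed (D), now all done → (F).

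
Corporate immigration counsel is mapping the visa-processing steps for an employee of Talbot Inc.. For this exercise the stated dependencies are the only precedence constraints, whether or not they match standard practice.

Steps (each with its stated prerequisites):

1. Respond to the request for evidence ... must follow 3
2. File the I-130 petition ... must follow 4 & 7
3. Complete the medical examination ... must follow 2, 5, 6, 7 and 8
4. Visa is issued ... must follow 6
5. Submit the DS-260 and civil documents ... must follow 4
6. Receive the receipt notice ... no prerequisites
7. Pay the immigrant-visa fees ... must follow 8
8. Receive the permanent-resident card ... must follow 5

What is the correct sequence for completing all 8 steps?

6, 4, 5, 8, 7, 2, 3, 1

6 has no prerequisites → 6 first.
4 is the only step now ready → 4.
5 needed 4, now all done → 5.
Next only 8 has its prerequisites met → 8.
7 needed 8, now all done → 7.
2 is the only step now ready → 2.
3 needed 2, 5, 6, 7 and 8, now all done → 3.
1 is the only step now ready → 1.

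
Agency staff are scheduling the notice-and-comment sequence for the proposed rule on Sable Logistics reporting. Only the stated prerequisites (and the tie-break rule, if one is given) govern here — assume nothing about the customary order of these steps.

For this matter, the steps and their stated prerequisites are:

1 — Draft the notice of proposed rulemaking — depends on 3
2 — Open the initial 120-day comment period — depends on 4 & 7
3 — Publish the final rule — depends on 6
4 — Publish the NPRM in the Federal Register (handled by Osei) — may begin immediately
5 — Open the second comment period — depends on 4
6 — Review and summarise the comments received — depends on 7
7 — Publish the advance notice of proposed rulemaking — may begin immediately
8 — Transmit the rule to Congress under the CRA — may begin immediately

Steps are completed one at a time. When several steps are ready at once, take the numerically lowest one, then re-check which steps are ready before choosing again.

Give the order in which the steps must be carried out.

4 → 5 → 7 → 2 → 6 → 3 → 1 → 8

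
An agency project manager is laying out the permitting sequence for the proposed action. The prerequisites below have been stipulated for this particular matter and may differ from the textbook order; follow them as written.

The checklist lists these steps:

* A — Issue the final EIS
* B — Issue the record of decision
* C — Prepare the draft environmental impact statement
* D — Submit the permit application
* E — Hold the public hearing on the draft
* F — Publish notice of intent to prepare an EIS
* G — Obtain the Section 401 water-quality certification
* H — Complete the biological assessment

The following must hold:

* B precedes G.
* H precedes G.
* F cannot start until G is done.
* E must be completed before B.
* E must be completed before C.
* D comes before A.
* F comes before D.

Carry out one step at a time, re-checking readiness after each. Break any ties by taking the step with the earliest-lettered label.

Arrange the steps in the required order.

E and H have no prerequisites; E has the earlier label, so E is first.
B, C and H are all available; B has the earlier label → B.
C and H are both available; C has the earlier label → C.
H is the only step now ready → H.
G needed B and H, now all done → G.
Next only F has its prerequisites met → F.
D needed F, now all done → D.
That leaves A as the only ready step → A.

E, B, C, H, G, F, D, A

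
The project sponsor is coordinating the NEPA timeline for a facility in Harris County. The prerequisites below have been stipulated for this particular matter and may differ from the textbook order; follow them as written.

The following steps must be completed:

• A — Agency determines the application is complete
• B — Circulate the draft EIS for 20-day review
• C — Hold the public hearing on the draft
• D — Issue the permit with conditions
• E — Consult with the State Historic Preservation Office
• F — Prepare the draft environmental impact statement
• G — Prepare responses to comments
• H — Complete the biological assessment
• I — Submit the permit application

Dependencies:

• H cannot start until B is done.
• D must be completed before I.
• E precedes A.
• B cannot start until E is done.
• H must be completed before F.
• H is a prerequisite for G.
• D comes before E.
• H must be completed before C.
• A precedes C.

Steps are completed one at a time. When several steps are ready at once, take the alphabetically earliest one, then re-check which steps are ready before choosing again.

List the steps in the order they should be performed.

D, E, A, B, H, C, F, G, I

D is the only step with nothing outstanding, so it goes first.
Now E and I have their prerequisites met. E has the earlier label, so E next.
A and B now also ready, so the ready set is {A, B, I}; A has the earlier label → A.
Now B and I have their prerequisites met. B has the earlier label, so B next.
H now also ready, so the ready set is {H, I}; H has the earlier label → H.
C, F and G now also ready, so the ready set is {C, F, G, I}; C has the earlier label → C.
Ready: F, G and I. F has the earlier label → F.
Ready: G and I. G has the earlier label → G.
Next only I has its prerequisites met → I.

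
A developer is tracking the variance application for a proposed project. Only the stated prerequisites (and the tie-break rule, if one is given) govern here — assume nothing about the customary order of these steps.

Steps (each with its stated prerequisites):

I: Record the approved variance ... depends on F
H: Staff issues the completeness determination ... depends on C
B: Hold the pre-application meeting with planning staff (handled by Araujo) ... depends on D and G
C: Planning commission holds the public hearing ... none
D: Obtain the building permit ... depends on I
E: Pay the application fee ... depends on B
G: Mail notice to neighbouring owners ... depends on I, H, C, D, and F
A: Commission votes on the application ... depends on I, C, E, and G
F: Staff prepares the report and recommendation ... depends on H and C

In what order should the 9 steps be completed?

C, H, F, I, D, G, B, E, A

C is the only step with nothing outstanding, so it goes first.
H needed C, now all done → H.
F needed H and C, now all done → F.
I needed F, now all done → I.
D is the only step now ready → D.
That leaves G as the only ready step → G.
B needed D and G, now all done → B.
E is the only step now ready → E.
A needed I, C, E and G, now all done → A.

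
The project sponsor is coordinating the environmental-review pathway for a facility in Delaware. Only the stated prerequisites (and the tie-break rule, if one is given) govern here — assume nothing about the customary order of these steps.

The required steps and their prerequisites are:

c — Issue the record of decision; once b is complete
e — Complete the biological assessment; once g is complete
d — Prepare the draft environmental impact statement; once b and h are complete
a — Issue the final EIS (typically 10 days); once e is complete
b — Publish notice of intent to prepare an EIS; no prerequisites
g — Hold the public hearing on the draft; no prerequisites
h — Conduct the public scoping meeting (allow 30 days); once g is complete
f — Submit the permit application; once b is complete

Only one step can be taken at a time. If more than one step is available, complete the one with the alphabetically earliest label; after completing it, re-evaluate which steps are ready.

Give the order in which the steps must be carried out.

Nothing is required for b and g. b has the earlier label → b first.
c and f now also ready, so the ready set is {c, f, g}; c has the earlier label → c.
Now f and g have their prerequisites met. f has the earlier label, so f next.
Next only g has its prerequisites met → g.
Now e and h have their prerequisites met. e has the earlier label, so e next.
a and h are both available; a has the earlier label → a.
Next only h has its prerequisites met → h.
d is the only step now ready → d.

b → c → f → g → e → a → h → d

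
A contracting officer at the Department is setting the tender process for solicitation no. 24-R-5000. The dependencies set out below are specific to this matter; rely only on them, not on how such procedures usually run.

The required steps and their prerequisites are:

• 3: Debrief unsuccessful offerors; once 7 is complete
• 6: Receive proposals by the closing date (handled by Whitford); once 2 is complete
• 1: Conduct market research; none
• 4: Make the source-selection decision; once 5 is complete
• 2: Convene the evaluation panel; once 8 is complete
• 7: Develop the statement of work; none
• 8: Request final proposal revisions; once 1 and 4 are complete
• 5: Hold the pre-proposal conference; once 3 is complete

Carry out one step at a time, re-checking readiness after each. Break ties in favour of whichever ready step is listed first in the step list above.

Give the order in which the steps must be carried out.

Nothing is required for 1 and 7. 1 is listed earlier → 1 first.
7 is the only step now ready → 7.
That leaves 3 as the only ready step → 3.
5 needed 3, now all done → 5.
4 is the only step now ready → 4.
Next only 8 has its prerequisites met → 8.
2 needed 8, now all done → 2.
Next only 6 has its prerequisites met → 6.

1, 7, 3, 5, 4, 8, 2, 6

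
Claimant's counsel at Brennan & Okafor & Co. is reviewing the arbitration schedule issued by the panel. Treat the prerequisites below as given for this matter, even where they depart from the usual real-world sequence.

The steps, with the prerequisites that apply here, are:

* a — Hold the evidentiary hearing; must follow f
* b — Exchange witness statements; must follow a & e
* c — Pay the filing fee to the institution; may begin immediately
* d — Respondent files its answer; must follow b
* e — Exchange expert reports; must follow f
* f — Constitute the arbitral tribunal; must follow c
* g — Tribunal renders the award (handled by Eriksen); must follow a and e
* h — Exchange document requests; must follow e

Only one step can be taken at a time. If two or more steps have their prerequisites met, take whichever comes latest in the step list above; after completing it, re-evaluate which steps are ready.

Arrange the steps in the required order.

c, f, e, h, a, g, b, d

Only c has no prerequisites, so it is first.
f needed c, now all done → f.
e and a are both available; e is listed later → e.
h now also ready, so the ready set is {h, a}; h is listed later → h.
Next only a has its prerequisites met → a.
Now g and b have their prerequisites met. g is listed later, so g next.
b needed e and a, now all done → b.
That leaves d as the only ready step → d.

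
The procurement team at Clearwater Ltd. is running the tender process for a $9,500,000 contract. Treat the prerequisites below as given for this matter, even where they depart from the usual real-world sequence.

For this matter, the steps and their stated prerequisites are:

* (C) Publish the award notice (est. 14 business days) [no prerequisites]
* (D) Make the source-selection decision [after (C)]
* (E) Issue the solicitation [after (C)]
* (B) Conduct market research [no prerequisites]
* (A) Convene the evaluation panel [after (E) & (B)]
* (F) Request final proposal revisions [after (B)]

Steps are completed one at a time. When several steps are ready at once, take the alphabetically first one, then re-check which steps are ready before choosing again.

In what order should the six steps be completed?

(B) → (C) → (D) → (E) → (A) → (F)

(B) and (C) have no prerequisites; (B) has the earlier label, so (B) is first.
(C) and (F) are both available; (C) has the earlier label → (C).
(D), (E) and (F) are all available; (D) has the earlier label → (D).
Ready: (E) and (F). (E) has the earlier label → (E).
(A) now also ready, so the ready set is {(A), (F)}; (A) has the earlier label → (A).
Next only (F) has its prerequisites met → (F).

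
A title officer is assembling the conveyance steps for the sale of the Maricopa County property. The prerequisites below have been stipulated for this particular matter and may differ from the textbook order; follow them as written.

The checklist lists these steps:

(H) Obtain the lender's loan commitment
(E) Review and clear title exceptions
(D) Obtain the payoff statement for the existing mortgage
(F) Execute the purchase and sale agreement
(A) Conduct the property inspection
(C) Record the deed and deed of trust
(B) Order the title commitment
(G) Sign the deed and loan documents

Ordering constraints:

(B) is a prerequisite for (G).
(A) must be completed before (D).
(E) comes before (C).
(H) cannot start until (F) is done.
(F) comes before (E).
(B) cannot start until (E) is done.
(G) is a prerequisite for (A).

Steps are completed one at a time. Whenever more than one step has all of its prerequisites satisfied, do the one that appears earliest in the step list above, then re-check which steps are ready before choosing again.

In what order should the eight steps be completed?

(F) → (H) → (E) → (C) → (B) → (G) → (A) → (D)

(F) is the only step with nothing outstanding, so it goes first.
Ready: (H) and (E). (H) is listed earlier → (H).
(E) needed (F), now all done → (E).
Ready: (C) and (B). (C) is listed earlier → (C).
Next only (B) has its prerequisites met → (B).
(G) needed (B), now all done → (G).
(A) is the only step now ready → (A).
(D) is the only step now ready → (D).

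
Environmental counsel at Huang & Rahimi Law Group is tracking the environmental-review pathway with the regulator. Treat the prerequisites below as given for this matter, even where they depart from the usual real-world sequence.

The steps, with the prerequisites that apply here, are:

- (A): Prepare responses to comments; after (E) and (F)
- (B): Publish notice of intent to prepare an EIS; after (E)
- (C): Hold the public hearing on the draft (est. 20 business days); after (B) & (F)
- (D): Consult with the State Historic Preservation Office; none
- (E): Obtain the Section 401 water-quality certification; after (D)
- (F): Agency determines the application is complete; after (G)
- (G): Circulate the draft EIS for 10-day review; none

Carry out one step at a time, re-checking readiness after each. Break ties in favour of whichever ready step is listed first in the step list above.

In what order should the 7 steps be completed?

(D) (E) (B) (G) (F) (A) (C)

(D) and (G) have no prerequisites; (D) is listed earlier, so (D) is first.
(E) and (G) are both available; (E) is listed earlier → (E).
(B) now also ready, so the ready set is {(B), (G)}; (B) is listed earlier → (B).
That leaves (G) as the only ready step → (G).
(F) needed (G), now all done → (F).
(A) and (C) are both available; (A) is listed earlier → (A).
(C) is the only step now ready → (C).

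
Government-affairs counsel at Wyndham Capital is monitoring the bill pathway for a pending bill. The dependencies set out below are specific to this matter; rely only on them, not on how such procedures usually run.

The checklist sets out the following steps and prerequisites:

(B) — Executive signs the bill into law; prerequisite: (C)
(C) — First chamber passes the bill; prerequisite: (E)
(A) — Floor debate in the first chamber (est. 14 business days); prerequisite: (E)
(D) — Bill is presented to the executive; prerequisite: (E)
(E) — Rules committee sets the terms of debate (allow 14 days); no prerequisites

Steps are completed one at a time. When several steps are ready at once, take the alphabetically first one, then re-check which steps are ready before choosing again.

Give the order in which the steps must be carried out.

(E) (A) (C) (B) (D)

(E) is the only step with nothing outstanding, so it goes first.
(A), (C) and (D) are all available; (A) has the earlier label → (A).
Ready: (C) and (D). (C) has the earlier label → (C).
(B) now also ready, so the ready set is {(B), (D)}; (B) has the earlier label → (B).
(D) needed (E), now all done → (D).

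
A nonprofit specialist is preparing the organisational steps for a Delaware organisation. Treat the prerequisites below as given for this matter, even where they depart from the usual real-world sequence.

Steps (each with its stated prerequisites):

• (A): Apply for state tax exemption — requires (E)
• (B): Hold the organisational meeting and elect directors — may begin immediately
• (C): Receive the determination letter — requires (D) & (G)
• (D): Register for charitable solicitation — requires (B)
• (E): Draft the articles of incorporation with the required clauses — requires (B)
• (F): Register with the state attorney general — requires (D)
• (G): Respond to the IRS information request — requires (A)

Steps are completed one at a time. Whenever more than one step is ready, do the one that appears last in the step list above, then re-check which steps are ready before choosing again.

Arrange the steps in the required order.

(B) has no prerequisites → (B) first.
Now (E) and (D) have their prerequisites met. (E) is listed later, so (E) next.
(D) and (A) are both available; (D) is listed later → (D).
(F) now also ready, so the ready set is {(F), (A)}; (F) is listed later → (F).
That leaves (A) as the only ready step → (A).
That leaves (G) as the only ready step → (G).
(C) is the only step now ready → (C).

(B) (E) (D) (F) (A) (G) (C)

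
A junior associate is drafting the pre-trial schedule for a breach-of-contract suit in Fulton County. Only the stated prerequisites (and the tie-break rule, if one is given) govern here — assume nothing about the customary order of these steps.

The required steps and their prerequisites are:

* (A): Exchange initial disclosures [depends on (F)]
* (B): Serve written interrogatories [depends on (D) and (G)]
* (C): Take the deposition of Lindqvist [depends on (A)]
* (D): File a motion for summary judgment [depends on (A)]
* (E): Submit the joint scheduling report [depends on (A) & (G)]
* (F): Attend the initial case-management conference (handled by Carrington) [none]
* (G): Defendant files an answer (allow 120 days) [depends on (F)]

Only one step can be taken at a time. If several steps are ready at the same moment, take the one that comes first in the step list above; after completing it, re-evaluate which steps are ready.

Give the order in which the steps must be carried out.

(F), (A), (C), (D), (G), (B), (E)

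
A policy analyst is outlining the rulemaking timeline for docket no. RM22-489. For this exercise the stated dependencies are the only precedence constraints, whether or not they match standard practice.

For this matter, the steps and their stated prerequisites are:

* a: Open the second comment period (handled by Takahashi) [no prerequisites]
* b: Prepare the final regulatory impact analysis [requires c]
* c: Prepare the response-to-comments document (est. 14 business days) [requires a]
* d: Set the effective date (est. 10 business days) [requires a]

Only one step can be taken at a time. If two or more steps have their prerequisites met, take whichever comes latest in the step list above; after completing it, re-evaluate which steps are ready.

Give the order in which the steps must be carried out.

a has no prerequisites → a first.
Now d and c have their prerequisites met. d is listed later, so d next.
Next only c has its prerequisites met → c.
That leaves b as the only ready step → b.

a, d, c, b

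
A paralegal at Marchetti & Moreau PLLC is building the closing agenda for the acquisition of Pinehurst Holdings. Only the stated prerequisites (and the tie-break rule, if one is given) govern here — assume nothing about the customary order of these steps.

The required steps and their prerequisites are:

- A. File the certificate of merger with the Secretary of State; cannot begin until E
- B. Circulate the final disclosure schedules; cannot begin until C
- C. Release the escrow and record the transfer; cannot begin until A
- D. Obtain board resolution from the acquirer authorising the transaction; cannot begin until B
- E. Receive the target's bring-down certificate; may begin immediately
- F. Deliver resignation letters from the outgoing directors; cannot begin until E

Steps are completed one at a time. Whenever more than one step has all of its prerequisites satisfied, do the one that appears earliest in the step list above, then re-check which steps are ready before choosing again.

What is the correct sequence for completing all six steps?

E, A, C, B, D, F

E is the only step with nothing outstanding, so it goes first.
Now A and F have their prerequisites met. A is listed earlier, so A next.
C and F are both available; C is listed earlier → C.
Now B and F have their prerequisites met. B is listed earlier, so B next.
Ready: D and F. D is listed earlier → D.
Next only F has its prerequisites met → F.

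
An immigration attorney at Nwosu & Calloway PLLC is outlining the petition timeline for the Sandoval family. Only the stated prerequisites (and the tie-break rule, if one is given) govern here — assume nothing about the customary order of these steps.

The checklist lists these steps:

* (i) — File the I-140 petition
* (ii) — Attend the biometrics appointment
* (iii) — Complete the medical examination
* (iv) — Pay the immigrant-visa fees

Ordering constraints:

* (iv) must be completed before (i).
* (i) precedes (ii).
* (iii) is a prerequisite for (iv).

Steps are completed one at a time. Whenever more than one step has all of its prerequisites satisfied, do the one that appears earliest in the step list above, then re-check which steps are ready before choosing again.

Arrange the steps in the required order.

(iii) → (iv) → (i) → (ii)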